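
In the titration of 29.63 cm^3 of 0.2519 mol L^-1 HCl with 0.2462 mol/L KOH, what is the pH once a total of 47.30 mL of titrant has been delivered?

12.74

n(acid) = 0.2519 x 0.02963 = 0.007464 mol; n(KOH) added = 0.2462 x 0.04730 = 0.01165 mol.
Base is in excess by 0.01165 - 0.007464 = 0.004181 mol in a total volume of 0.07693 L.
[OH^-] = 0.004181/0.07693 = 0.05435 M, so pOH = 1.26 and pH = 14.00 - 1.26 = 12.74.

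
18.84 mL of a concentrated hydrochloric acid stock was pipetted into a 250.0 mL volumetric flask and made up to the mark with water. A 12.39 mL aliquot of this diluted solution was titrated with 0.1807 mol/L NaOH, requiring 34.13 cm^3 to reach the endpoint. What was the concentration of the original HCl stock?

6.61 M

n(NaOH) = 0.1807 x 0.03413 = 0.006167 mol.
n(HCl) in the aliquot = 0.006167 mol.
[diluted HCl] = 0.006167 / 0.01239 = 0.4978 M.
Dilution factor = 250.0/18.84 = 13.27, so [stock] = 0.4978 x 13.27 = 6.61 M.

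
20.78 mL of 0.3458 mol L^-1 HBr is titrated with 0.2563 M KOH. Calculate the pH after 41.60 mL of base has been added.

12.75

n(acid) = 0.3458 x 0.02078 = 0.007186 mol; n(KOH) added = 0.2563 x 0.04160 = 0.01066 mol.
Base is in excess by 0.01066 - 0.007186 = 0.003476 mol in a total volume of 0.06238 L.
[OH^-] = 0.003476/0.06238 = 0.05573 M, so pOH = 1.25 and pH = 14.00 - 1.25 = 12.75.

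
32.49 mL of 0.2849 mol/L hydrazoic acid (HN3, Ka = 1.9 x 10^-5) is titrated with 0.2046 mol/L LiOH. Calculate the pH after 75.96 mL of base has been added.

n(acid) = 0.2849 x 0.03249 = 0.009256 mol; n(LiOH) added = 0.2046 x 0.07596 = 0.01554 mol.
Base is in excess by 0.01554 - 0.009256 = 0.006285 mol in a total volume of 0.1084 L.
[OH^-] = 0.006285/0.1084 = 0.05795 M, so pOH = 1.24 and pH = 14.00 - 1.24 = 12.76.

12.76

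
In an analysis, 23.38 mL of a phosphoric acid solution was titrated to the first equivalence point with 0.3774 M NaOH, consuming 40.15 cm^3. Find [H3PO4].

n(NaOH) = 0.3774 x 0.04015 = 0.01515 mol.
At the first equivalence point, 1 mol OH^- react per mol H3PO4, so n(H3PO4) = 0.01515 / 1 = 0.01515 mol.
[H3PO4] = 0.01515 / 0.02338 L = 0.648 M.

0.648 M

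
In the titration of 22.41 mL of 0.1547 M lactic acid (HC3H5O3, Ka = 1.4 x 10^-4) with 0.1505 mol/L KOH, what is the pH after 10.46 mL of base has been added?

Initial n(HC3H5O3) = 0.1547 x 0.02241 = 0.003467 mol.
n(KOH) added = 0.1505 x 0.01046 = 0.001574 mol, converting that many moles of HC3H5O3 to C3H5O3-.
Remaining n(HC3H5O3) = 0.001893 mol; n(C3H5O3-) = 0.001574 mol.
By Henderson-Hasselbalch, pH = pKa + log([A^-]/[HA]) = 3.85 + log(0.001574/0.001893) = 3.85 + (-0.08) = 3.77.

3.77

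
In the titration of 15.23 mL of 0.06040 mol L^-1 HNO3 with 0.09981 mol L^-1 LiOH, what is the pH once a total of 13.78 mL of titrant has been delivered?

n(acid) = 0.06040 x 0.01523 = 0.0009199 mol; n(LiOH) added = 0.09981 x 0.01378 = 0.001375 mol.
Base is in excess by 0.001375 - 0.0009199 = 0.0004555 mol in a total volume of 0.02901 L.
[OH^-] = 0.0004555/0.02901 = 0.01570 M, so pOH = 1.80 and pH = 14.00 - 1.80 = 12.20.

12.20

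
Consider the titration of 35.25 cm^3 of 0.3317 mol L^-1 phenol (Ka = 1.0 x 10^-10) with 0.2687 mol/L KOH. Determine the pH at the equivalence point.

n(C6H5OH) = 0.3317 x 0.03525 = 0.01169 mol; V(KOH) at equivalence = 0.01169/0.2687 = 0.04351 L.
At equivalence all the acid is converted to C6H5O-; total volume = 0.03525 + 0.04351 = 0.07876 L, so [C6H5O-] = 0.01169/0.07876 = 0.1484 M.
Kb = Kw/Ka = 1.0e-14 / 1.0 x 10^-10 = 0.000100.
[OH^-] = sqrt(Kb x [C6H5O-]) = sqrt(0.000100 x 0.1484) = 0.00385 M.
pOH = 2.41, so pH = 14.00 - 2.41 = 11.59.

11.59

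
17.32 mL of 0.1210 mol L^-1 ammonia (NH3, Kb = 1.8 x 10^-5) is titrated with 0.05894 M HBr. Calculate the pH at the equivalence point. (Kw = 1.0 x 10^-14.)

n(NH3) = 0.1210 x 0.01732 = 0.002096 mol; V(HBr) at equivalence = 0.002096/0.05894 = 0.03556 L.
At equivalence the base is fully converted to NH4+; total volume = 0.05288 L, so [NH4+] = 0.002096/0.05288 = 0.03963 M.
Ka(NH4+) = Kw/Kb = 1.0e-14 / 1.8 x 10^-5 = 5.56e-10.
[H^+] = sqrt(Ka x [NH4+]) = sqrt(5.56e-10 x 0.03963) = 4.69e-6 M.
pH = -log(4.69e-6) = 5.33.

5.33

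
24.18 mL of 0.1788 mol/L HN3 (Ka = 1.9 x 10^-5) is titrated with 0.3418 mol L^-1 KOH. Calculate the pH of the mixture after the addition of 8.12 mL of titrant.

Initial n(HN3) = 0.1788 x 0.02418 = 0.004323 mol.
n(KOH) added = 0.3418 x 0.008120 = 0.002775 mol, converting that many moles of HN3 to N3-.
Remaining n(HN3) = 0.001548 mol; n(N3-) = 0.002775 mol.
By Henderson-Hasselbalch, pH = pKa + log([A^-]/[HA]) = 4.72 + log(0.002775/0.001548) = 4.72 + (+0.25) = 4.97.

4.97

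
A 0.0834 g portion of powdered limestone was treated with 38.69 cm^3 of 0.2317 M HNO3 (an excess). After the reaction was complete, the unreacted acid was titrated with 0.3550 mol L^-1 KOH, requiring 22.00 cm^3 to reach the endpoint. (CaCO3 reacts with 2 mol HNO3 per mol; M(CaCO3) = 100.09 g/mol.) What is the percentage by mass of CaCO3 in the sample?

Total n(HNO3) added = 0.2317 x 0.03869 = 0.008964 mol.
n(KOH) used = 0.3550 x 0.02200 = 0.007810 mol, which equals the excess n(HNO3).
So n(HNO3) consumed by the sample = 0.008964 - 0.007810 = 0.001154 mol.
n(CaCO3) = 0.001154 / 2 = 0.0005772 mol.
mass CaCO3 = 0.0005772 x 100.09 = 0.05778 g, so %CaCO3 = 0.05778/0.0834 x 100 = 69.3%.

69.3%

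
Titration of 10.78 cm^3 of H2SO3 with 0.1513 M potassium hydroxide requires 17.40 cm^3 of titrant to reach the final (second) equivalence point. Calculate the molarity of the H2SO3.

n(KOH) = 0.1513 x 0.01740 = 0.002633 mol.
At the final (second) equivalence point, 2 mol OH^- react per mol H2SO3, so n(H2SO3) = 0.002633 / 2 = 0.001316 mol.
[H2SO3] = 0.001316 / 0.01078 L = 0.122 M.

0.122 M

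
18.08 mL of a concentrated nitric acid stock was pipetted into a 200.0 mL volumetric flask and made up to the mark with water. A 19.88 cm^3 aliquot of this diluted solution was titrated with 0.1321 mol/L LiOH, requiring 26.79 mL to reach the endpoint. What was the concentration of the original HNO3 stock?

1.97 M

n(LiOH) = 0.1321 x 0.02679 = 0.003539 mol.
n(HNO3) in the aliquot = 0.003539 mol.
[diluted HNO3] = 0.003539 / 0.01988 = 0.1780 M.
Dilution factor = 200.0/18.08 = 11.06, so [stock] = 0.1780 x 11.06 = 1.97 M.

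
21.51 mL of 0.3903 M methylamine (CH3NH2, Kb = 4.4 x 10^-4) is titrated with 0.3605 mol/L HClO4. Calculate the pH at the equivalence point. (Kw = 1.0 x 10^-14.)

n(CH3NH2) = 0.3903 x 0.02151 = 0.008395 mol; V(HClO4) at equivalence = 0.008395/0.3605 = 0.02329 L.
At equivalence the base is fully converted to CH3NH3+; total volume = 0.04480 L, so [CH3NH3+] = 0.008395/0.04480 = 0.1874 M.
Ka(CH3NH3+) = Kw/Kb = 1.0e-14 / 4.4 x 10^-4 = 2.27e-11.
[H^+] = sqrt(Ka x [CH3NH3+]) = sqrt(2.27e-11 x 0.1874) = 2.06e-6 M.
pH = -log(2.06e-6) = 5.69.

5.69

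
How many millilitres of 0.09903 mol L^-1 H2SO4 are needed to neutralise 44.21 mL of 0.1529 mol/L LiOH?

34.1 mL

n(LiOH) = 0.1529 mol/L x 0.04421 L = 0.006760 mol.
The neutralisation is 2 LiOH : 1 H2SO4, so n(H2SO4) = 0.006760 x 1/2 = 0.003380 mol.
V(H2SO4) = 0.003380 / 0.09903 = 0.03413 L = 34.1 mL.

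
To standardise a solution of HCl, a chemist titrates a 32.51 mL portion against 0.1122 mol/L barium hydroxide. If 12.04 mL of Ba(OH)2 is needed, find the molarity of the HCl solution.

0.0831 M

n(Ba(OH)2) delivered = 0.1122 x 0.01204 = 0.001351 mol.
The reaction is 2 HCl + 1 Ba(OH)2, so n(HCl) = 0.001351 x 2/1 = 0.002702 mol.
[HCl] = 0.002702 mol / 0.03251 L = 0.0831 M.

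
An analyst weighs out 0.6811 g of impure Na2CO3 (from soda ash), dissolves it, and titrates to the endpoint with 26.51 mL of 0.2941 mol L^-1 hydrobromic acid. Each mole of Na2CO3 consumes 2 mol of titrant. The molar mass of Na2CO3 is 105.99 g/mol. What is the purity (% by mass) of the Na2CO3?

60.7%

n(HBr) = 0.2941 x 0.02651 = 0.007797 mol.
n(Na2CO3) = 0.007797 / 2 = 0.003898 mol.
mass of Na2CO3 = 0.003898 x 105.99 = 0.4132 g.
% purity = 0.4132 / 0.6811 x 100 = 60.7%.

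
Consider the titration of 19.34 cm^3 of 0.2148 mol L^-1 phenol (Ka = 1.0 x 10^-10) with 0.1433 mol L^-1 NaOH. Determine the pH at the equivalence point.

n(C6H5OH) = 0.2148 x 0.01934 = 0.004154 mol; V(NaOH) at equivalence = 0.004154/0.1433 = 0.02899 L.
At equivalence all the acid is converted to C6H5O-; total volume = 0.01934 + 0.02899 = 0.04833 L, so [C6H5O-] = 0.004154/0.04833 = 0.08596 M.
Kb = Kw/Ka = 1.0e-14 / 1.0 x 10^-10 = 0.000100.
[OH^-] = sqrt(Kb x [C6H5O-]) = sqrt(0.000100 x 0.08596) = 0.00293 M.
pOH = 2.53, so pH = 14.00 - 2.53 = 11.47.

11.47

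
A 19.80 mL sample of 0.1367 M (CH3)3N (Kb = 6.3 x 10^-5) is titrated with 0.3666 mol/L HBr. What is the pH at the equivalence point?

5.40

n((CH3)3N) = 0.1367 x 0.01980 = 0.002707 mol; V(HBr) at equivalence = 0.002707/0.3666 = 0.007383 L.
At equivalence the base is fully converted to (CH3)3NH+; total volume = 0.02718 L, so [(CH3)3NH+] = 0.002707/0.02718 = 0.09957 M.
Ka((CH3)3NH+) = Kw/Kb = 1.0e-14 / 6.3 x 10^-5 = 1.59e-10.
[H^+] = sqrt(Ka x [(CH3)3NH+]) = sqrt(1.59e-10 x 0.09957) = 3.98e-6 M.
pH = -log(3.98e-6) = 5.40.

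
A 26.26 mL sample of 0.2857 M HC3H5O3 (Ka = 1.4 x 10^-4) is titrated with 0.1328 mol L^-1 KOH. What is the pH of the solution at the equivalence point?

n(HC3H5O3) = 0.2857 x 0.02626 = 0.007502 mol; V(KOH) at equivalence = 0.007502/0.1328 = 0.05649 L.
At equivalence all the acid is converted to C3H5O3-; total volume = 0.02626 + 0.05649 = 0.08275 L, so [C3H5O3-] = 0.007502/0.08275 = 0.09066 M.
Kb = Kw/Ka = 1.0e-14 / 1.4 x 10^-4 = 7.14e-11.
[OH^-] = sqrt(Kb x [C3H5O3-]) = sqrt(7.14e-11 x 0.09066) = 2.54e-6 M.
pOH = 5.59, so pH = 14.00 - 5.59 = 8.41.

8.41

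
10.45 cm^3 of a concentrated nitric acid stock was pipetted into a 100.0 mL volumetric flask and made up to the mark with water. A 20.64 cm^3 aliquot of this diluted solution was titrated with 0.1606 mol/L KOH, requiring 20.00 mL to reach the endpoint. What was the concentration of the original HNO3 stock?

1.49 M

n(KOH) = 0.1606 x 0.02000 = 0.003212 mol.
n(HNO3) in the aliquot = 0.003212 mol.
[diluted HNO3] = 0.003212 / 0.02064 = 0.1556 M.
Dilution factor = 100.0/10.45 = 9.569, so [stock] = 0.1556 x 9.569 = 1.49 M.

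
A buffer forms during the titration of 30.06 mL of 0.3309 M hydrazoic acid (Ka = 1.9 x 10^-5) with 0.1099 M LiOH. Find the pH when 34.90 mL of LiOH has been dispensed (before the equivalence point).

Initial n(HN3) = 0.3309 x 0.03006 = 0.009947 mol.
n(LiOH) added = 0.1099 x 0.03490 = 0.003836 mol, converting that many moles of HN3 to N3-.
Remaining n(HN3) = 0.006111 mol; n(N3-) = 0.003836 mol.
By Henderson-Hasselbalch, pH = pKa + log([A^-]/[HA]) = 4.72 + log(0.003836/0.006111) = 4.72 + (-0.20) = 4.52.

4.52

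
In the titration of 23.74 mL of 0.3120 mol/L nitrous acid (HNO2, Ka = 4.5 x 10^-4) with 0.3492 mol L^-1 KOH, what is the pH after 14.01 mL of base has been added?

Initial n(HNO2) = 0.3120 x 0.02374 = 0.007407 mol.
n(KOH) added = 0.3492 x 0.01401 = 0.004892 mol, converting that many moles of HNO2 to NO2-.
Remaining n(HNO2) = 0.002515 mol; n(NO2-) = 0.004892 mol.
By Henderson-Hasselbalch, pH = pKa + log([A^-]/[HA]) = 3.35 + log(0.004892/0.002515) = 3.35 + (+0.29) = 3.64.

3.64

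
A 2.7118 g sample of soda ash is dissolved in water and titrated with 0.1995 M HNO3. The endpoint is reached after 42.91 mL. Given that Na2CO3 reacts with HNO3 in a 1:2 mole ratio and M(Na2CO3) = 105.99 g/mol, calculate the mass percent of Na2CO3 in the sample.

n(HNO3) = 0.1995 x 0.04291 = 0.008561 mol.
n(Na2CO3) = 0.008561 / 2 = 0.004280 mol.
mass of Na2CO3 = 0.004280 x 105.99 = 0.4537 g.
% purity = 0.4537 / 2.7118 x 100 = 16.7%.

16.7%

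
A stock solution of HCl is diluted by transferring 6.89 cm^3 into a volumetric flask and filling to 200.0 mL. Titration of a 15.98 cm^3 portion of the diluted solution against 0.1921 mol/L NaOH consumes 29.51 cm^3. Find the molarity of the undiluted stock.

n(NaOH) = 0.1921 x 0.02951 = 0.005669 mol.
n(HCl) in the aliquot = 0.005669 mol.
[diluted HCl] = 0.005669 / 0.01598 = 0.3547 M.
Dilution factor = 200.0/6.890 = 29.03, so [stock] = 0.3547 x 29.03 = 10.3 M.

10.3 M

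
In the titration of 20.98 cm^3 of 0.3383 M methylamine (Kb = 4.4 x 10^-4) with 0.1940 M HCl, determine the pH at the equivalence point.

n(CH3NH2) = 0.3383 x 0.02098 = 0.007098 mol; V(HCl) at equivalence = 0.007098/0.1940 = 0.03659 L.
At equivalence the base is fully converted to CH3NH3+; total volume = 0.05757 L, so [CH3NH3+] = 0.007098/0.05757 = 0.1233 M.
Ka(CH3NH3+) = Kw/Kb = 1.0e-14 / 4.4 x 10^-4 = 2.27e-11.
[H^+] = sqrt(Ka x [CH3NH3+]) = sqrt(2.27e-11 x 0.1233) = 1.67e-6 M.
pH = -log(1.67e-6) = 5.78.

5.78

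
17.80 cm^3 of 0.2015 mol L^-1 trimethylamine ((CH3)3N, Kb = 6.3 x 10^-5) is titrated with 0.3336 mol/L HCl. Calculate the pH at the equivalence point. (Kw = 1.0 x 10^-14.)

n((CH3)3N) = 0.2015 x 0.01780 = 0.003587 mol; V(HCl) at equivalence = 0.003587/0.3336 = 0.01075 L.
At equivalence the base is fully converted to (CH3)3NH+; total volume = 0.02855 L, so [(CH3)3NH+] = 0.003587/0.02855 = 0.1256 M.
Ka((CH3)3NH+) = Kw/Kb = 1.0e-14 / 6.3 x 10^-5 = 1.59e-10.
[H^+] = sqrt(Ka x [(CH3)3NH+]) = sqrt(1.59e-10 x 0.1256) = 4.47e-6 M.
pH = -log(4.47e-6) = 5.35.

5.35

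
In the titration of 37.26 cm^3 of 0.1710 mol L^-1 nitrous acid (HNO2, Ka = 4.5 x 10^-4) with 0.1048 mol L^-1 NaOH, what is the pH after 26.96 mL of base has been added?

Initial n(HNO2) = 0.1710 x 0.03726 = 0.006371 mol.
n(NaOH) added = 0.1048 x 0.02696 = 0.002825 mol, converting that many moles of HNO2 to NO2-.
Remaining n(HNO2) = 0.003546 mol; n(NO2-) = 0.002825 mol.
By Henderson-Hasselbalch, pH = pKa + log([A^-]/[HA]) = 3.35 + log(0.002825/0.003546) = 3.35 + (-0.10) = 3.25.

3.25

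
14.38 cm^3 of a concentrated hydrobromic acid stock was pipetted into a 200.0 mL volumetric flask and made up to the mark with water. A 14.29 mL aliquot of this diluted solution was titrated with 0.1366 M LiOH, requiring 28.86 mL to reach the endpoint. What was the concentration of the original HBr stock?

n(LiOH) = 0.1366 x 0.02886 = 0.003942 mol.
n(HBr) in the aliquot = 0.003942 mol.
[diluted HBr] = 0.003942 / 0.01429 = 0.2759 M.
Dilution factor = 200.0/14.38 = 13.91, so [stock] = 0.2759 x 13.91 = 3.84 M.

3.84 M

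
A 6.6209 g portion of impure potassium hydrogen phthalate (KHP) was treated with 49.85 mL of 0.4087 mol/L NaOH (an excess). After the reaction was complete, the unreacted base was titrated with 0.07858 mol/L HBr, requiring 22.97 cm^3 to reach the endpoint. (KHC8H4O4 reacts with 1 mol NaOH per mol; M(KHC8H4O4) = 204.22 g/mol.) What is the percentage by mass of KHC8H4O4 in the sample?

Total n(NaOH) added = 0.4087 x 0.04985 = 0.02037 mol.
n(HBr) used = 0.07858 x 0.02297 = 0.001805 mol, which equals the excess n(NaOH).
So n(NaOH) consumed by the sample = 0.02037 - 0.001805 = 0.01857 mol.
n(KHC8H4O4) = 0.01857 / 1 = 0.01857 mol.
mass KHC8H4O4 = 0.01857 x 204.22 = 3.792 g, so %KHC8H4O4 = 3.792/6.6209 x 100 = 57.3%.

57.3%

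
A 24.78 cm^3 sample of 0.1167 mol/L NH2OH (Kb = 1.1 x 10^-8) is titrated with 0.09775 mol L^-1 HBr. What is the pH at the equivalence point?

3.66

n(NH2OH) = 0.1167 x 0.02478 = 0.002892 mol; V(HBr) at equivalence = 0.002892/0.09775 = 0.02958 L.
At equivalence the base is fully converted to NH3OH+; total volume = 0.05436 L, so [NH3OH+] = 0.002892/0.05436 = 0.05319 M.
Ka(NH3OH+) = Kw/Kb = 1.0e-14 / 1.1 x 10^-8 = 9.09e-7.
[H^+] = sqrt(Ka x [NH3OH+]) = sqrt(9.09e-7 x 0.05319) = 0.000220 M.
pH = -log(0.000220) = 3.66.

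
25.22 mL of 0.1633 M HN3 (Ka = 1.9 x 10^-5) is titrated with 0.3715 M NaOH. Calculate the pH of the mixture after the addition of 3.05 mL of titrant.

4.30

Initial n(HN3) = 0.1633 x 0.02522 = 0.004118 mol.
n(NaOH) added = 0.3715 x 0.003050 = 0.001133 mol, converting that many moles of HN3 to N3-.
Remaining n(HN3) = 0.002985 mol; n(N3-) = 0.001133 mol.
By Henderson-Hasselbalch, pH = pKa + log([A^-]/[HA]) = 4.72 + log(0.001133/0.002985) = 4.72 + (-0.42) = 4.30.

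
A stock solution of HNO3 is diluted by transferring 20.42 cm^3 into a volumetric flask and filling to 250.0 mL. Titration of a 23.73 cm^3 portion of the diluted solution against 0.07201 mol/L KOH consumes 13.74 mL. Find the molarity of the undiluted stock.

0.510 M

n(KOH) = 0.07201 x 0.01374 = 0.0009894 mol.
n(HNO3) in the aliquot = 0.0009894 mol.
[diluted HNO3] = 0.0009894 / 0.02373 = 0.04169 M.
Dilution factor = 250.0/20.42 = 12.24, so [stock] = 0.04169 x 12.24 = 0.510 M.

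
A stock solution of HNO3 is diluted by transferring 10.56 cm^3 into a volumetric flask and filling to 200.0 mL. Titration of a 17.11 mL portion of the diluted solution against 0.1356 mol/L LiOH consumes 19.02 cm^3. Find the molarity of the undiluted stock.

2.85 M

n(LiOH) = 0.1356 x 0.01902 = 0.002579 mol.
n(HNO3) in the aliquot = 0.002579 mol.
[diluted HNO3] = 0.002579 / 0.01711 = 0.1507 M.
Dilution factor = 200.0/10.56 = 18.94, so [stock] = 0.1507 x 18.94 = 2.85 M.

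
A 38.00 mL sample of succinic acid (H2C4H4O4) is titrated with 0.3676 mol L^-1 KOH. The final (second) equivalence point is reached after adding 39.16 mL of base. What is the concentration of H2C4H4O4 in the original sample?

n(KOH) = 0.3676 x 0.03916 = 0.01440 mol.
At the final (second) equivalence point, 2 mol OH^- react per mol H2C4H4O4, so n(H2C4H4O4) = 0.01440 / 2 = 0.007198 mol.
[H2C4H4O4] = 0.007198 / 0.03800 L = 0.189 M.

0.189 M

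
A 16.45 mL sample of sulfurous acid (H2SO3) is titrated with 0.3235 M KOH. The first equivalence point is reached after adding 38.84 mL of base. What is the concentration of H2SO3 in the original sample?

0.764 M

n(KOH) = 0.3235 x 0.03884 = 0.01256 mol.
At the first equivalence point, 1 mol OH^- react per mol H2SO3, so n(H2SO3) = 0.01256 / 1 = 0.01256 mol.
[H2SO3] = 0.01256 / 0.01645 L = 0.764 M.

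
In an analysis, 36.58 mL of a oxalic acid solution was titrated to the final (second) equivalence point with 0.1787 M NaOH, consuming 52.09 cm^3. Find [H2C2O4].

n(NaOH) = 0.1787 x 0.05209 = 0.009308 mol.
At the final (second) equivalence point, 2 mol OH^- react per mol H2C2O4, so n(H2C2O4) = 0.009308 / 2 = 0.004654 mol.
[H2C2O4] = 0.004654 / 0.03658 L = 0.127 M.

0.127 M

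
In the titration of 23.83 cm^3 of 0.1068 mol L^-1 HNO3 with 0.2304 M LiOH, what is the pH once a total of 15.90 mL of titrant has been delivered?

12.45

n(acid) = 0.1068 x 0.02383 = 0.002545 mol; n(LiOH) added = 0.2304 x 0.01590 = 0.003663 mol.
Base is in excess by 0.003663 - 0.002545 = 0.001118 mol in a total volume of 0.03973 L.
[OH^-] = 0.001118/0.03973 = 0.02815 M, so pOH = 1.55 and pH = 14.00 - 1.55 = 12.45.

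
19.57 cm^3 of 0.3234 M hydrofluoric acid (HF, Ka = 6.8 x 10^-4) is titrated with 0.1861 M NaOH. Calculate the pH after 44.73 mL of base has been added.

n(acid) = 0.3234 x 0.01957 = 0.006329 mol; n(NaOH) added = 0.1861 x 0.04473 = 0.008324 mol.
Base is in excess by 0.008324 - 0.006329 = 0.001995 mol in a total volume of 0.06430 L.
[OH^-] = 0.001995/0.06430 = 0.03103 M, so pOH = 1.51 and pH = 14.00 - 1.51 = 12.49.

12.49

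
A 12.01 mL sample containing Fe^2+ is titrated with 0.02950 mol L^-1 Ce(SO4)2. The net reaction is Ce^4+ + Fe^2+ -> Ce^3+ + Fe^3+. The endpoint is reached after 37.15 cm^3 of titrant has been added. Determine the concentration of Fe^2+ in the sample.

n(Ce(SO4)2) = 0.02950 x 0.03715 = 0.001096 mol.
From the balanced equation, 1 mol Ce(SO4)2 reacts with 1 mol Fe^2+, so n(Fe^2+) = 0.001096 x 1/1 = 0.001096 mol.
[Fe^2+] = 0.001096 / 0.01201 L = 0.0913 M.

0.0913 M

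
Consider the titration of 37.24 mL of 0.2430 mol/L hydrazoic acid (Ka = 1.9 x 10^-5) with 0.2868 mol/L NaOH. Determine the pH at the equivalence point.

8.92

n(HN3) = 0.2430 x 0.03724 = 0.009049 mol; V(NaOH) at equivalence = 0.009049/0.2868 = 0.03155 L.
At equivalence all the acid is converted to N3-; total volume = 0.03724 + 0.03155 = 0.06879 L, so [N3-] = 0.009049/0.06879 = 0.1315 M.
Kb = Kw/Ka = 1.0e-14 / 1.9 x 10^-5 = 5.26e-10.
[OH^-] = sqrt(Kb x [N3-]) = sqrt(5.26e-10 x 0.1315) = 8.32e-6 M.
pOH = 5.08, so pH = 14.00 - 5.08 = 8.92.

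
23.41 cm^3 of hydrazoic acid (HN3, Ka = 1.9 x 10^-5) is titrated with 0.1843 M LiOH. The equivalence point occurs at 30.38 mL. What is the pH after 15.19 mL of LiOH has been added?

15.19 mL is exactly half the equivalence volume (30.38/2), i.e. the half-equivalence point.
There, n(HA) = n(A^-), so pH = pKa = -log(1.9 x 10^-5) = 4.72.

4.72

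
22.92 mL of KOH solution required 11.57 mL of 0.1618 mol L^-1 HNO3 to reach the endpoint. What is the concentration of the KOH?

0.0817 M

n(HNO3) delivered = 0.1618 x 0.01157 = 0.001872 mol.
For a 1:1 reaction, n(KOH) = 0.001872 mol.
[KOH] = 0.001872 mol / 0.02292 L = 0.0817 M.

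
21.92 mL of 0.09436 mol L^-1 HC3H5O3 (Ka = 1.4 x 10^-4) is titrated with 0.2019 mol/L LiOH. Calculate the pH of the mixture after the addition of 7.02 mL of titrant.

4.19

Initial n(HC3H5O3) = 0.09436 x 0.02192 = 0.002068 mol.
n(LiOH) added = 0.2019 x 0.007020 = 0.001417 mol, converting that many moles of HC3H5O3 to C3H5O3-.
Remaining n(HC3H5O3) = 0.0006510 mol; n(C3H5O3-) = 0.001417 mol.
By Henderson-Hasselbalch, pH = pKa + log([A^-]/[HA]) = 3.85 + log(0.001417/0.0006510) = 3.85 + (+0.34) = 4.19.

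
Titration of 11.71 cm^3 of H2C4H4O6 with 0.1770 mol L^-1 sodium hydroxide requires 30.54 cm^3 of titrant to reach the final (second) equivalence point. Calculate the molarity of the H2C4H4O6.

n(NaOH) = 0.1770 x 0.03054 = 0.005406 mol.
At the final (second) equivalence point, 2 mol OH^- react per mol H2C4H4O6, so n(H2C4H4O6) = 0.005406 / 2 = 0.002703 mol.
[H2C4H4O6] = 0.002703 / 0.01171 L = 0.231 M.

0.231 M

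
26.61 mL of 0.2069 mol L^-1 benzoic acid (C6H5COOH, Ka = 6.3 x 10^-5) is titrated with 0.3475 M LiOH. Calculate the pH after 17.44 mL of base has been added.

12.10

n(acid) = 0.2069 x 0.02661 = 0.005506 mol; n(LiOH) added = 0.3475 x 0.01744 = 0.006060 mol.
Base is in excess by 0.006060 - 0.005506 = 0.0005548 mol in a total volume of 0.04405 L.
[OH^-] = 0.0005548/0.04405 = 0.01259 M, so pOH = 1.90 and pH = 14.00 - 1.90 = 12.10.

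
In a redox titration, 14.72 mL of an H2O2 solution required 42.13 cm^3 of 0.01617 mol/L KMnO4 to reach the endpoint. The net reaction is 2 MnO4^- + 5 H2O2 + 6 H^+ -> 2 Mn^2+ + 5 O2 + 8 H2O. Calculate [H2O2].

0.116 M

n(KMnO4) = 0.01617 x 0.04213 = 0.0006812 mol.
From the balanced equation, 2 mol KMnO4 reacts with 5 mol H2O2, so n(H2O2) = 0.0006812 x 5/2 = 0.001703 mol.
[H2O2] = 0.001703 / 0.01472 L = 0.116 M.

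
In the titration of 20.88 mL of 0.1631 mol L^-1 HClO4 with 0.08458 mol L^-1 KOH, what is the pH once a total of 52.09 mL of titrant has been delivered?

12.14

n(acid) = 0.1631 x 0.02088 = 0.003406 mol; n(KOH) added = 0.08458 x 0.05209 = 0.004406 mol.
Base is in excess by 0.004406 - 0.003406 = 0.001000 mol in a total volume of 0.07297 L.
[OH^-] = 0.001000/0.07297 = 0.01371 M, so pOH = 1.86 and pH = 14.00 - 1.86 = 12.14.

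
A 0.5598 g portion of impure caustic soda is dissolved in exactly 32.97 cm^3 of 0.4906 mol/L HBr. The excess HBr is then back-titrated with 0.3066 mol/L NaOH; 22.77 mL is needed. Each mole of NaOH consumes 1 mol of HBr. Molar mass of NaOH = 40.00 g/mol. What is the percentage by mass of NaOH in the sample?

Total n(HBr) added = 0.4906 x 0.03297 = 0.01618 mol.
n(NaOH) used = 0.3066 x 0.02277 = 0.006981 mol, which equals the excess n(HBr).
So n(HBr) consumed by the sample = 0.01618 - 0.006981 = 0.009194 mol.
n(NaOH) = 0.009194 / 1 = 0.009194 mol.
mass NaOH = 0.009194 x 40.00 = 0.3678 g, so %NaOH = 0.3678/0.5598 x 100 = 65.7%.

65.7%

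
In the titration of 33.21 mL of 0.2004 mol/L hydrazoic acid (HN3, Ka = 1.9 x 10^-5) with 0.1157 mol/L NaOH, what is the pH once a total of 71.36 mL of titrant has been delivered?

12.19

n(acid) = 0.2004 x 0.03321 = 0.006655 mol; n(NaOH) added = 0.1157 x 0.07136 = 0.008256 mol.
Base is in excess by 0.008256 - 0.006655 = 0.001601 mol in a total volume of 0.1046 L.
[OH^-] = 0.001601/0.1046 = 0.01531 M, so pOH = 1.81 and pH = 14.00 - 1.81 = 12.19.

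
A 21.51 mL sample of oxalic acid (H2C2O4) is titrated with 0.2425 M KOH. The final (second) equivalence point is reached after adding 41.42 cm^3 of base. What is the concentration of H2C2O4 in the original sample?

n(KOH) = 0.2425 x 0.04142 = 0.01004 mol.
At the final (second) equivalence point, 2 mol OH^- react per mol H2C2O4, so n(H2C2O4) = 0.01004 / 2 = 0.005022 mol.
[H2C2O4] = 0.005022 / 0.02151 L = 0.233 M.

0.233 M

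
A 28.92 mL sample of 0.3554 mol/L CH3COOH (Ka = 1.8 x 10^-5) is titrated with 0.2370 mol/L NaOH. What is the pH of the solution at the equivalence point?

n(CH3COOH) = 0.3554 x 0.02892 = 0.01028 mol; V(NaOH) at equivalence = 0.01028/0.2370 = 0.04337 L.
At equivalence all the acid is converted to CH3COO-; total volume = 0.02892 + 0.04337 = 0.07229 L, so [CH3COO-] = 0.01028/0.07229 = 0.1422 M.
Kb = Kw/Ka = 1.0e-14 / 1.8 x 10^-5 = 5.56e-10.
[OH^-] = sqrt(Kb x [CH3COO-]) = sqrt(5.56e-10 x 0.1422) = 8.89e-6 M.
pOH = 5.05, so pH = 14.00 - 5.05 = 8.95.

8.95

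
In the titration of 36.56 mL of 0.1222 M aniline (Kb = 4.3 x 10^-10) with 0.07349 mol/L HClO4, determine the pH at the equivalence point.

n(C6H5NH2) = 0.1222 x 0.03656 = 0.004468 mol; V(HClO4) at equivalence = 0.004468/0.07349 = 0.06079 L.
At equivalence the base is fully converted to C6H5NH3+; total volume = 0.09735 L, so [C6H5NH3+] = 0.004468/0.09735 = 0.04589 M.
Ka(C6H5NH3+) = Kw/Kb = 1.0e-14 / 4.3 x 10^-10 = 2.33e-5.
[H^+] = sqrt(Ka x [C6H5NH3+]) = sqrt(2.33e-5 x 0.04589) = 0.00103 M.
pH = -log(0.00103) = 2.99.

2.99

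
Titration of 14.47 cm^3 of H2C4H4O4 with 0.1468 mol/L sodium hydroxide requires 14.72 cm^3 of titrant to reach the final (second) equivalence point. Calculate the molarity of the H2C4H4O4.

0.0747 M

n(NaOH) = 0.1468 x 0.01472 = 0.002161 mol.
At the final (second) equivalence point, 2 mol OH^- react per mol H2C4H4O4, so n(H2C4H4O4) = 0.002161 / 2 = 0.001080 mol.
[H2C4H4O4] = 0.001080 / 0.01447 L = 0.0747 M.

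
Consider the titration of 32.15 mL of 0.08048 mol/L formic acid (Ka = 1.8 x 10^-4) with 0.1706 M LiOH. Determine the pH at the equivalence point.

n(HCOOH) = 0.08048 x 0.03215 = 0.002587 mol; V(LiOH) at equivalence = 0.002587/0.1706 = 0.01517 L.
At equivalence all the acid is converted to HCOO-; total volume = 0.03215 + 0.01517 = 0.04732 L, so [HCOO-] = 0.002587/0.04732 = 0.05468 M.
Kb = Kw/Ka = 1.0e-14 / 1.8 x 10^-4 = 5.56e-11.
[OH^-] = sqrt(Kb x [HCOO-]) = sqrt(5.56e-11 x 0.05468) = 1.74e-6 M.
pOH = 5.76, so pH = 14.00 - 5.76 = 8.24.

8.24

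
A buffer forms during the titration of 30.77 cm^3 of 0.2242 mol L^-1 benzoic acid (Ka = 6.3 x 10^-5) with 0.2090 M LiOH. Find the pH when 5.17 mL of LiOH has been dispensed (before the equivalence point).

3.47

Initial n(C6H5COOH) = 0.2242 x 0.03077 = 0.006899 mol.
n(LiOH) added = 0.2090 x 0.005170 = 0.001081 mol, converting that many moles of C6H5COOH to C6H5COO-.
Remaining n(C6H5COOH) = 0.005818 mol; n(C6H5COO-) = 0.001081 mol.
By Henderson-Hasselbalch, pH = pKa + log([A^-]/[HA]) = 4.20 + log(0.001081/0.005818) = 4.20 + (-0.73) = 3.47.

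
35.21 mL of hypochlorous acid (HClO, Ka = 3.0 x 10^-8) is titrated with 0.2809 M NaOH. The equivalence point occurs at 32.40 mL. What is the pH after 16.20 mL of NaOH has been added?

16.20 mL is exactly half the equivalence volume (32.40/2), i.e. the half-equivalence point.
There, n(HA) = n(A^-), so pH = pKa = -log(3.0 x 10^-8) = 7.52.

7.52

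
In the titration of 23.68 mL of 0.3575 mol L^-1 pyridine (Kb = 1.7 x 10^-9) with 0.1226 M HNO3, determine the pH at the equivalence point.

n(C5H5N) = 0.3575 x 0.02368 = 0.008466 mol; V(HNO3) at equivalence = 0.008466/0.1226 = 0.06905 L.
At equivalence the base is fully converted to C5H5NH+; total volume = 0.09273 L, so [C5H5NH+] = 0.008466/0.09273 = 0.09129 M.
Ka(C5H5NH+) = Kw/Kb = 1.0e-14 / 1.7 x 10^-9 = 5.88e-6.
[H^+] = sqrt(Ka x [C5H5NH+]) = sqrt(5.88e-6 x 0.09129) = 0.000733 M.
pH = -log(0.000733) = 3.14.

3.14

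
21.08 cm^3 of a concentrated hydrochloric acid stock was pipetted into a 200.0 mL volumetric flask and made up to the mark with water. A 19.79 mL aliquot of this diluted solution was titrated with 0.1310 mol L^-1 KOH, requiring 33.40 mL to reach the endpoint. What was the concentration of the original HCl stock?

2.10 M

n(KOH) = 0.1310 x 0.03340 = 0.004375 mol.
n(HCl) in the aliquot = 0.004375 mol.
[diluted HCl] = 0.004375 / 0.01979 = 0.2211 M.
Dilution factor = 200.0/21.08 = 9.488, so [stock] = 0.2211 x 9.488 = 2.10 M.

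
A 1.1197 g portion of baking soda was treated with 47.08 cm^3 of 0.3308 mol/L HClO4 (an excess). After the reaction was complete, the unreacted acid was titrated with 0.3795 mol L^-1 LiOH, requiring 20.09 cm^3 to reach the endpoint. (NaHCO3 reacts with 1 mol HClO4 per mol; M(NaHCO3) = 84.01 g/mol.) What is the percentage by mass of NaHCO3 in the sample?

Total n(HClO4) added = 0.3308 x 0.04708 = 0.01557 mol.
n(LiOH) used = 0.3795 x 0.02009 = 0.007624 mol, which equals the excess n(HClO4).
So n(HClO4) consumed by the sample = 0.01557 - 0.007624 = 0.007950 mol.
n(NaHCO3) = 0.007950 / 1 = 0.007950 mol.
mass NaHCO3 = 0.007950 x 84.01 = 0.6679 g, so %NaHCO3 = 0.6679/1.1197 x 100 = 59.6%.

59.6%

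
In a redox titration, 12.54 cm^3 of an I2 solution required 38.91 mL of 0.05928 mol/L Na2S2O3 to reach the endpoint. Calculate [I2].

0.0920 M

n(Na2S2O3) = 0.05928 x 0.03891 = 0.002307 mol.
From the balanced equation, 2 mol Na2S2O3 reacts with 1 mol I2, so n(I2) = 0.002307 x 1/2 = 0.001153 mol.
[I2] = 0.001153 / 0.01254 L = 0.0920 M.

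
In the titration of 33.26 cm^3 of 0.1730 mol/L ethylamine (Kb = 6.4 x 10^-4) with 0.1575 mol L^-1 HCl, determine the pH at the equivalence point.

n(C2H5NH2) = 0.1730 x 0.03326 = 0.005754 mol; V(HCl) at equivalence = 0.005754/0.1575 = 0.03653 L.
At equivalence the base is fully converted to C2H5NH3+; total volume = 0.06979 L, so [C2H5NH3+] = 0.005754/0.06979 = 0.08244 M.
Ka(C2H5NH3+) = Kw/Kb = 1.0e-14 / 6.4 x 10^-4 = 1.56e-11.
[H^+] = sqrt(Ka x [C2H5NH3+]) = sqrt(1.56e-11 x 0.08244) = 1.13e-6 M.
pH = -log(1.13e-6) = 5.95.

5.95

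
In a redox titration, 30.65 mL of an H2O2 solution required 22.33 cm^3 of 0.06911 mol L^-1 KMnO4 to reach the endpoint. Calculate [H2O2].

0.126 M

n(KMnO4) = 0.06911 x 0.02233 = 0.001543 mol.
From the balanced equation, 2 mol KMnO4 reacts with 5 mol H2O2, so n(H2O2) = 0.001543 x 5/2 = 0.003858 mol.
[H2O2] = 0.003858 / 0.03065 L = 0.126 M.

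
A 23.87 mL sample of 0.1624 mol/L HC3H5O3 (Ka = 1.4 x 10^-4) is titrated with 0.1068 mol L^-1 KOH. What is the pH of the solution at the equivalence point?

n(HC3H5O3) = 0.1624 x 0.02387 = 0.003876 mol; V(KOH) at equivalence = 0.003876/0.1068 = 0.03630 L.
At equivalence all the acid is converted to C3H5O3-; total volume = 0.02387 + 0.03630 = 0.06017 L, so [C3H5O3-] = 0.003876/0.06017 = 0.06443 M.
Kb = Kw/Ka = 1.0e-14 / 1.4 x 10^-4 = 7.14e-11.
[OH^-] = sqrt(Kb x [C3H5O3-]) = sqrt(7.14e-11 x 0.06443) = 2.15e-6 M.
pOH = 5.67, so pH = 14.00 - 5.67 = 8.33.

8.33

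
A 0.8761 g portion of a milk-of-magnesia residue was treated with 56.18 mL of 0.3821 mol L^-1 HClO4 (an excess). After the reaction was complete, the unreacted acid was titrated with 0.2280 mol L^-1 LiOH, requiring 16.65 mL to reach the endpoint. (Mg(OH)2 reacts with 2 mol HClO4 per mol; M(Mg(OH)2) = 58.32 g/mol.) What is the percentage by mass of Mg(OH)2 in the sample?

58.8%

Total n(HClO4) added = 0.3821 x 0.05618 = 0.02147 mol.
n(LiOH) used = 0.2280 x 0.01665 = 0.003796 mol, which equals the excess n(HClO4).
So n(HClO4) consumed by the sample = 0.02147 - 0.003796 = 0.01767 mol.
n(Mg(OH)2) = 0.01767 / 2 = 0.008835 mol.
mass Mg(OH)2 = 0.008835 x 58.32 = 0.5153 g, so %Mg(OH)2 = 0.5153/0.8761 x 100 = 58.8%.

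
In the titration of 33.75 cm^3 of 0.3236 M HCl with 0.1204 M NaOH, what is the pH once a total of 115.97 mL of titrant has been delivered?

n(acid) = 0.3236 x 0.03375 = 0.01092 mol; n(NaOH) added = 0.1204 x 0.1160 = 0.01396 mol.
Base is in excess by 0.01396 - 0.01092 = 0.003041 mol in a total volume of 0.1497 L.
[OH^-] = 0.003041/0.1497 = 0.02031 M, so pOH = 1.69 and pH = 14.00 - 1.69 = 12.31.

12.31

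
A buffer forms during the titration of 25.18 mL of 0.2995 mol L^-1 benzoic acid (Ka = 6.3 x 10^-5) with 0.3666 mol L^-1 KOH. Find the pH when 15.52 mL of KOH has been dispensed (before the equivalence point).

4.69

Initial n(C6H5COOH) = 0.2995 x 0.02518 = 0.007541 mol.
n(KOH) added = 0.3666 x 0.01552 = 0.005690 mol, converting that many moles of C6H5COOH to C6H5COO-.
Remaining n(C6H5COOH) = 0.001852 mol; n(C6H5COO-) = 0.005690 mol.
By Henderson-Hasselbalch, pH = pKa + log([A^-]/[HA]) = 4.20 + log(0.005690/0.001852) = 4.20 + (+0.49) = 4.69.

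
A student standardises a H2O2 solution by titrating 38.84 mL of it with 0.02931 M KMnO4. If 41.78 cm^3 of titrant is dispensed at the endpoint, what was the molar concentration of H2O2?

n(KMnO4) = 0.02931 x 0.04178 = 0.001225 mol.
From the balanced equation, 2 mol KMnO4 reacts with 5 mol H2O2, so n(H2O2) = 0.001225 x 5/2 = 0.003061 mol.
[H2O2] = 0.003061 / 0.03884 L = 0.0788 M.

0.0788 M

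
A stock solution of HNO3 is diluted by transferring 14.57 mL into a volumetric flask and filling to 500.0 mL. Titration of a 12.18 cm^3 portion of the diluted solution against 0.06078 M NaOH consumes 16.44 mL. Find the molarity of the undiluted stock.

2.82 M

n(NaOH) = 0.06078 x 0.01644 = 0.0009992 mol.
n(HNO3) in the aliquot = 0.0009992 mol.
[diluted HNO3] = 0.0009992 / 0.01218 = 0.08204 M.
Dilution factor = 500.0/14.57 = 34.32, so [stock] = 0.08204 x 34.32 = 2.82 M.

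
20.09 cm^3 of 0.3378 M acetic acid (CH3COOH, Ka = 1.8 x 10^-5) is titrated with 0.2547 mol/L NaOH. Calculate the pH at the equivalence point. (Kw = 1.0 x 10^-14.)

n(CH3COOH) = 0.3378 x 0.02009 = 0.006786 mol; V(NaOH) at equivalence = 0.006786/0.2547 = 0.02664 L.
At equivalence all the acid is converted to CH3COO-; total volume = 0.02009 + 0.02664 = 0.04673 L, so [CH3COO-] = 0.006786/0.04673 = 0.1452 M.
Kb = Kw/Ka = 1.0e-14 / 1.8 x 10^-5 = 5.56e-10.
[OH^-] = sqrt(Kb x [CH3COO-]) = sqrt(5.56e-10 x 0.1452) = 8.98e-6 M.
pOH = 5.05, so pH = 14.00 - 5.05 = 8.95.

8.95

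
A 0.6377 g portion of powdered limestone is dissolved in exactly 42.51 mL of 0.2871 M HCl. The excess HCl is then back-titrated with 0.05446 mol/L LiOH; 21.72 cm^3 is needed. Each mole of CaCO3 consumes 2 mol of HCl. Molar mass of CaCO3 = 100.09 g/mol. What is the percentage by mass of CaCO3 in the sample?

86.5%

Total n(HCl) added = 0.2871 x 0.04251 = 0.01220 mol.
n(LiOH) used = 0.05446 x 0.02172 = 0.001183 mol, which equals the excess n(HCl).
So n(HCl) consumed by the sample = 0.01220 - 0.001183 = 0.01102 mol.
n(CaCO3) = 0.01102 / 2 = 0.005511 mol.
mass CaCO3 = 0.005511 x 100.09 = 0.5516 g, so %CaCO3 = 0.5516/0.6377 x 100 = 86.5%.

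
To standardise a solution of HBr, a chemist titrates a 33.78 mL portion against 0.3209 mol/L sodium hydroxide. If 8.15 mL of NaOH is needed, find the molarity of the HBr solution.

n(NaOH) delivered = 0.3209 x 0.008150 = 0.002615 mol.
For a 1:1 reaction, n(HBr) = 0.002615 mol.
[HBr] = 0.002615 mol / 0.03378 L = 0.0774 M.

0.0774 M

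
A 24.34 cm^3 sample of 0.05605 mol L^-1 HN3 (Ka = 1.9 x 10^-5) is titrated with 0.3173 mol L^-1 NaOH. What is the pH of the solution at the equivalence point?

n(HN3) = 0.05605 x 0.02434 = 0.001364 mol; V(NaOH) at equivalence = 0.001364/0.3173 = 0.004300 L.
At equivalence all the acid is converted to N3-; total volume = 0.02434 + 0.004300 = 0.02864 L, so [N3-] = 0.001364/0.02864 = 0.04764 M.
Kb = Kw/Ka = 1.0e-14 / 1.9 x 10^-5 = 5.26e-10.
[OH^-] = sqrt(Kb x [N3-]) = sqrt(5.26e-10 x 0.04764) = 5.01e-6 M.
pOH = 5.30, so pH = 14.00 - 5.30 = 8.70.

8.70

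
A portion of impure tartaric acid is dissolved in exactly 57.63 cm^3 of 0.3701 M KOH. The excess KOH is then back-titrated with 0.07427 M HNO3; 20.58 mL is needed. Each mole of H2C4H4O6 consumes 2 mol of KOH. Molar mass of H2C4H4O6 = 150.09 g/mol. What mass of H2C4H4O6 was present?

1.49 g

Total n(KOH) added = 0.3701 x 0.05763 = 0.02133 mol.
n(HNO3) used = 0.07427 x 0.02058 = 0.001528 mol, which equals the excess n(KOH).
So n(KOH) consumed by the sample = 0.02133 - 0.001528 = 0.01980 mol.
n(H2C4H4O6) = 0.01980 / 2 = 0.009900 mol.
mass = 0.009900 mol x 150.09 g/mol = 1.49 g.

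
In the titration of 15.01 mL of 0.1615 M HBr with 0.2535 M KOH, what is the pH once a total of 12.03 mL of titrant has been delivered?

12.36

n(acid) = 0.1615 x 0.01501 = 0.002424 mol; n(KOH) added = 0.2535 x 0.01203 = 0.003050 mol.
Base is in excess by 0.003050 - 0.002424 = 0.0006255 mol in a total volume of 0.02704 L.
[OH^-] = 0.0006255/0.02704 = 0.02313 M, so pOH = 1.64 and pH = 14.00 - 1.64 = 12.36.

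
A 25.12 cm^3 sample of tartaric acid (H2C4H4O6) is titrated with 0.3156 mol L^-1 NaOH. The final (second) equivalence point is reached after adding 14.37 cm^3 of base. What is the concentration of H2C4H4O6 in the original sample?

0.0903 M

n(NaOH) = 0.3156 x 0.01437 = 0.004535 mol.
At the final (second) equivalence point, 2 mol OH^- react per mol H2C4H4O6, so n(H2C4H4O6) = 0.004535 / 2 = 0.002268 mol.
[H2C4H4O6] = 0.002268 / 0.02512 L = 0.0903 M.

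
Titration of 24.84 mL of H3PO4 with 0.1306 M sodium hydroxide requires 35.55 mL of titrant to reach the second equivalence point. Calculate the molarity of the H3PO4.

n(NaOH) = 0.1306 x 0.03555 = 0.004643 mol.
At the second equivalence point, 2 mol OH^- react per mol H3PO4, so n(H3PO4) = 0.004643 / 2 = 0.002321 mol.
[H3PO4] = 0.002321 / 0.02484 L = 0.0935 M.

0.0935 M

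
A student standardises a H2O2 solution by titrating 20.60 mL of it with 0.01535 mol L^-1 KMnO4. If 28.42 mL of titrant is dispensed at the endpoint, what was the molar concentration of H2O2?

n(KMnO4) = 0.01535 x 0.02842 = 0.0004362 mol.
From the balanced equation, 2 mol KMnO4 reacts with 5 mol H2O2, so n(H2O2) = 0.0004362 x 5/2 = 0.001091 mol.
[H2O2] = 0.001091 / 0.02060 L = 0.0529 M.

0.0529 M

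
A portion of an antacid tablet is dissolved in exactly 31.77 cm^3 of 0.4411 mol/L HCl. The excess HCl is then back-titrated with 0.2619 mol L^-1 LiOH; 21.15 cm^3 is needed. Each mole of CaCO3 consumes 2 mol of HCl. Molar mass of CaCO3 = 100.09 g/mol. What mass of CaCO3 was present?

0.424 g

Total n(HCl) added = 0.4411 x 0.03177 = 0.01401 mol.
n(LiOH) used = 0.2619 x 0.02115 = 0.005539 mol, which equals the excess n(HCl).
So n(HCl) consumed by the sample = 0.01401 - 0.005539 = 0.008475 mol.
n(CaCO3) = 0.008475 / 2 = 0.004237 mol.
mass = 0.004237 mol x 100.09 g/mol = 0.424 g.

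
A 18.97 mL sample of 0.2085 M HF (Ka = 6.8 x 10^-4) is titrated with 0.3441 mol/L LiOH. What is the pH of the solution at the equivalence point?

8.14

n(HF) = 0.2085 x 0.01897 = 0.003955 mol; V(LiOH) at equivalence = 0.003955/0.3441 = 0.01149 L.
At equivalence all the acid is converted to F-; total volume = 0.01897 + 0.01149 = 0.03046 L, so [F-] = 0.003955/0.03046 = 0.1298 M.
Kb = Kw/Ka = 1.0e-14 / 6.8 x 10^-4 = 1.47e-11.
[OH^-] = sqrt(Kb x [F-]) = sqrt(1.47e-11 x 0.1298) = 1.38e-6 M.
pOH = 5.86, so pH = 14.00 - 5.86 = 8.14.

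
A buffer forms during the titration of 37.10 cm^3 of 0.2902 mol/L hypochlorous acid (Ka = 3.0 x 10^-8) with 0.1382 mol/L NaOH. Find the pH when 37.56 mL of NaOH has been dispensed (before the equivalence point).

7.49

Initial n(HClO) = 0.2902 x 0.03710 = 0.01077 mol.
n(NaOH) added = 0.1382 x 0.03756 = 0.005191 mol, converting that many moles of HClO to ClO-.
Remaining n(HClO) = 0.005576 mol; n(ClO-) = 0.005191 mol.
By Henderson-Hasselbalch, pH = pKa + log([A^-]/[HA]) = 7.52 + log(0.005191/0.005576) = 7.52 + (-0.03) = 7.49.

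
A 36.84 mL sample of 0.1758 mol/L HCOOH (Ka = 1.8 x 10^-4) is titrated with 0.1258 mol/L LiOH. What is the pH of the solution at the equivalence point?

n(HCOOH) = 0.1758 x 0.03684 = 0.006476 mol; V(LiOH) at equivalence = 0.006476/0.1258 = 0.05148 L.
At equivalence all the acid is converted to HCOO-; total volume = 0.03684 + 0.05148 = 0.08832 L, so [HCOO-] = 0.006476/0.08832 = 0.07333 M.
Kb = Kw/Ka = 1.0e-14 / 1.8 x 10^-4 = 5.56e-11.
[OH^-] = sqrt(Kb x [HCOO-]) = sqrt(5.56e-11 x 0.07333) = 2.02e-6 M.
pOH = 5.70, so pH = 14.00 - 5.70 = 8.30.

8.30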